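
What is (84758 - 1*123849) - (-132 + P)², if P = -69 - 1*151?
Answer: -162995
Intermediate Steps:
P = -220 (P = -69 - 151 = -220)
(84758 - 1*123849) - (-132 + P)² = (84758 - 1*123849) - (-132 - 220)² = (84758 - 123849) - 1*(-352)² = -39091 - 1*123904 = -39091 - 123904 = -162995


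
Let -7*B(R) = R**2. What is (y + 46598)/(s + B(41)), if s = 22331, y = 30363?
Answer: 538727/154636 ≈ 3.4838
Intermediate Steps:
B(R) = -R**2/7
(y + 46598)/(s + B(41)) = (30363 + 46598)/(22331 - 1/7*41**2) = 76961/(22331 - 1/7*1681) = 76961/(22331 - 1681/7) = 76961/(154636/7) = 76961*(7/154636) = 538727/154636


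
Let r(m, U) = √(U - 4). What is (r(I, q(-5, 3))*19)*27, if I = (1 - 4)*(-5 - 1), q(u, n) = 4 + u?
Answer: 513*I*√5 ≈ 1147.1*I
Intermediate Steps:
I = 18 (I = -3*(-6) = 18)
r(m, U) = √(-4 + U)
(r(I, q(-5, 3))*19)*27 = (√(-4 + (4 - 5))*19)*27 = (√(-4 - 1)*19)*27 = (√(-5)*19)*27 = ((I*√5)*19)*27 = (19*I*√5)*27 = 513*I*√5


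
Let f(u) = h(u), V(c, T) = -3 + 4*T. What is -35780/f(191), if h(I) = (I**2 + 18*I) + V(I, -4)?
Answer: -1789/1995 ≈ -0.89674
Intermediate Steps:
h(I) = -19 + I**2 + 18*I (h(I) = (I**2 + 18*I) + (-3 + 4*(-4)) = (I**2 + 18*I) + (-3 - 16) = (I**2 + 18*I) - 19 = -19 + I**2 + 18*I)
f(u) = -19 + u**2 + 18*u
-35780/f(191) = -35780/(-19 + 191**2 + 18*191) = -35780/(-19 + 36481 + 3438) = -35780/39900 = -35780*1/39900 = -1789/1995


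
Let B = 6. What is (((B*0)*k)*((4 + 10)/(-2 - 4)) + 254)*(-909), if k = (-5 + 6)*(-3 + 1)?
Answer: -230886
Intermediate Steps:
k = -2 (k = 1*(-2) = -2)
(((B*0)*k)*((4 + 10)/(-2 - 4)) + 254)*(-909) = (((6*0)*(-2))*((4 + 10)/(-2 - 4)) + 254)*(-909) = ((0*(-2))*(14/(-6)) + 254)*(-909) = (0*(14*(-⅙)) + 254)*(-909) = (0*(-7/3) + 254)*(-909) = (0 + 254)*(-909) = 254*(-909) = -230886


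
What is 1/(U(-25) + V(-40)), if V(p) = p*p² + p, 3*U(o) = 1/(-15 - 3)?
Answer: -54/3458161 ≈ -1.5615e-5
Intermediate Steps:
U(o) = -1/54 (U(o) = 1/(3*(-15 - 3)) = (⅓)/(-18) = (⅓)*(-1/18) = -1/54)
V(p) = p + p³ (V(p) = p³ + p = p + p³)
1/(U(-25) + V(-40)) = 1/(-1/54 + (-40 + (-40)³)) = 1/(-1/54 + (-40 - 64000)) = 1/(-1/54 - 64040) = 1/(-3458161/54) = -54/3458161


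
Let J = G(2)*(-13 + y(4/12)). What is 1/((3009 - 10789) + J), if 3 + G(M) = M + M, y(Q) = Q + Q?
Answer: -3/23377 ≈ -0.00012833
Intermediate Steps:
y(Q) = 2*Q
G(M) = -3 + 2*M (G(M) = -3 + (M + M) = -3 + 2*M)
J = -37/3 (J = (-3 + 2*2)*(-13 + 2*(4/12)) = (-3 + 4)*(-13 + 2*(4*(1/12))) = 1*(-13 + 2*(⅓)) = 1*(-13 + ⅔) = 1*(-37/3) = -37/3 ≈ -12.333)
1/((3009 - 10789) + J) = 1/((3009 - 10789) - 37/3) = 1/(-7780 - 37/3) = 1/(-23377/3) = -3/23377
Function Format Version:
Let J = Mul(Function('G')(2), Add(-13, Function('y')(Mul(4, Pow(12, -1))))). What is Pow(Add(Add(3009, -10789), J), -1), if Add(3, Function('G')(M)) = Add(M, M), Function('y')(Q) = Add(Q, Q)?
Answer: Rational(-3, 23377) ≈ -0.00012833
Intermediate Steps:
Function('y')(Q) = Mul(2, Q)
Function('G')(M) = Add(-3, Mul(2, M)) (Function('G')(M) = Add(-3, Add(M, M)) = Add(-3, Mul(2, M)))
J = Rational(-37, 3) (J = Mul(Add(-3, Mul(2, 2)), Add(-13, Mul(2, Mul(4, Pow(12, -1))))) = Mul(Add(-3, 4), Add(-13, Mul(2, Mul(4, Rational(1, 12))))) = Mul(1, Add(-13, Mul(2, Rational(1, 3)))) = Mul(1, Add(-13, Rational(2, 3))) = Mul(1, Rational(-37, 3)) = Rational(-37, 3) ≈ -12.333)
Pow(Add(Add(3009, -10789), J), -1) = Pow(Add(Add(3009, -10789), Rational(-37, 3)), -1) = Pow(Add(-7780, Rational(-37, 3)), -1) = Pow(Rational(-23377, 3), -1) = Rational(-3, 23377)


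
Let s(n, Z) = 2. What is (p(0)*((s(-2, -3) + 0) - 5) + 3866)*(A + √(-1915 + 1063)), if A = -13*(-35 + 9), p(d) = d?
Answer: 1306708 + 7732*I*√213 ≈ 1.3067e+6 + 1.1284e+5*I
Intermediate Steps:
A = 338 (A = -13*(-26) = 338)
(p(0)*((s(-2, -3) + 0) - 5) + 3866)*(A + √(-1915 + 1063)) = (0*((2 + 0) - 5) + 3866)*(338 + √(-1915 + 1063)) = (0*(2 - 5) + 3866)*(338 + √(-852)) = (0*(-3) + 3866)*(338 + 2*I*√213) = (0 + 3866)*(338 + 2*I*√213) = 3866*(338 + 2*I*√213) = 1306708 + 7732*I*√213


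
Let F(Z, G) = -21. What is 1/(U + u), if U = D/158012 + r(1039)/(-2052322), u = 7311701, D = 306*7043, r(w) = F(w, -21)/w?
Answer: 42117359064337/307950110835350543789 ≈ 1.3677e-7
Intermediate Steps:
r(w) = -21/w
D = 2155158
U = 574447278636552/42117359064337 (U = 2155158/158012 - 21/1039/(-2052322) = 2155158*(1/158012) - 21*1/1039*(-1/2052322) = 1077579/79006 - 21/1039*(-1/2052322) = 1077579/79006 + 21/2132362558 = 574447278636552/42117359064337 ≈ 13.639)
1/(U + u) = 1/(574447278636552/42117359064337 + 7311701) = 1/(307950110835350543789/42117359064337) = 42117359064337/307950110835350543789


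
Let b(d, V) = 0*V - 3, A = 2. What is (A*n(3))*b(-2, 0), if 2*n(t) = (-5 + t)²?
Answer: -12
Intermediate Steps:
n(t) = (-5 + t)²/2
b(d, V) = -3 (b(d, V) = 0 - 3 = -3)
(A*n(3))*b(-2, 0) = (2*((-5 + 3)²/2))*(-3) = (2*((½)*(-2)²))*(-3) = (2*((½)*4))*(-3) = (2*2)*(-3) = 4*(-3) = -12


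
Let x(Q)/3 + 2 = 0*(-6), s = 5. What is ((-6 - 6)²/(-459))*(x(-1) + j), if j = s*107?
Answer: -8464/51 ≈ -165.96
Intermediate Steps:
j = 535 (j = 5*107 = 535)
x(Q) = -6 (x(Q) = -6 + 3*(0*(-6)) = -6 + 3*0 = -6 + 0 = -6)
((-6 - 6)²/(-459))*(x(-1) + j) = ((-6 - 6)²/(-459))*(-6 + 535) = ((-12)²*(-1/459))*529 = (144*(-1/459))*529 = -16/51*529 = -8464/51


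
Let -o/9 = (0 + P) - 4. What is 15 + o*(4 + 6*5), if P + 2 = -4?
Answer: 3075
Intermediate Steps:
P = -6 (P = -2 - 4 = -6)
o = 90 (o = -9*((0 - 6) - 4) = -9*(-6 - 4) = -9*(-10) = 90)
15 + o*(4 + 6*5) = 15 + 90*(4 + 6*5) = 15 + 90*(4 + 30) = 15 + 90*34 = 15 + 3060 = 3075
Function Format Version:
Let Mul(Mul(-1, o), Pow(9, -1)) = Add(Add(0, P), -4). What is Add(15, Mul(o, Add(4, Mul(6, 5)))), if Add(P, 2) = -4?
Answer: 3075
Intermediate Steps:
P = -6 (P = Add(-2, -4) = -6)
o = 90 (o = Mul(-9, Add(Add(0, -6), -4)) = Mul(-9, Add(-6, -4)) = Mul(-9, -10) = 90)
Add(15, Mul(o, Add(4, Mul(6, 5)))) = Add(15, Mul(90, Add(4, Mul(6, 5)))) = Add(15, Mul(90, Add(4, 30))) = Add(15, Mul(90, 34)) = Add(15, 3060) = 3075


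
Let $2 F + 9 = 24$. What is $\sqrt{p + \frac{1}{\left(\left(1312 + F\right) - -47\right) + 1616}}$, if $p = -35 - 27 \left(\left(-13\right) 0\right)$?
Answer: $\frac{3 i \sqrt{138370105}}{5965} \approx 5.9161 i$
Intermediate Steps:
$F = \frac{15}{2}$ ($F = - \frac{9}{2} + \frac{1}{2} \cdot 24 = - \frac{9}{2} + 12 = \frac{15}{2} \approx 7.5$)
$p = -35$ ($p = -35 - 0 = -35 + 0 = -35$)
$\sqrt{p + \frac{1}{\left(\left(1312 + F\right) - -47\right) + 1616}} = \sqrt{-35 + \frac{1}{\left(\left(1312 + \frac{15}{2}\right) - -47\right) + 1616}} = \sqrt{-35 + \frac{1}{\left(\frac{2639}{2} + \left(57 - 10\right)\right) + 1616}} = \sqrt{-35 + \frac{1}{\left(\frac{2639}{2} + 47\right) + 1616}} = \sqrt{-35 + \frac{1}{\frac{2733}{2} + 1616}} = \sqrt{-35 + \frac{1}{\frac{5965}{2}}} = \sqrt{-35 + \frac{2}{5965}} = \sqrt{- \frac{208773}{5965}} = \frac{3 i \sqrt{138370105}}{5965}$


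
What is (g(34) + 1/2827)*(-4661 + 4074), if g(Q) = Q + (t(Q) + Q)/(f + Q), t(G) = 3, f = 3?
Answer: -58081302/2827 ≈ -20545.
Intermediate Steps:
g(Q) = 1 + Q (g(Q) = Q + (3 + Q)/(3 + Q) = Q + 1 = 1 + Q)
(g(34) + 1/2827)*(-4661 + 4074) = ((1 + 34) + 1/2827)*(-4661 + 4074) = (35 + 1/2827)*(-587) = (98946/2827)*(-587) = -58081302/2827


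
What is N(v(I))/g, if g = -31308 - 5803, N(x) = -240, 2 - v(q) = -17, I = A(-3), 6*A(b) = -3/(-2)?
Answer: 240/37111 ≈ 0.0064671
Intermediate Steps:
A(b) = ¼ (A(b) = (-3/(-2))/6 = (-3*(-½))/6 = (⅙)*(3/2) = ¼)
I = ¼ ≈ 0.25000
v(q) = 19 (v(q) = 2 - 1*(-17) = 2 + 17 = 19)
g = -37111
N(v(I))/g = -240/(-37111) = -240*(-1/37111) = 240/37111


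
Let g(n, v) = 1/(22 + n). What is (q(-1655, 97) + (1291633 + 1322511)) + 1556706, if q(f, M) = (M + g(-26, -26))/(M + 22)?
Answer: 1985324987/476 ≈ 4.1709e+6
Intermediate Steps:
q(f, M) = (-1/4 + M)/(22 + M) (q(f, M) = (M + 1/(22 - 26))/(M + 22) = (M + 1/(-4))/(22 + M) = (M - 1/4)/(22 + M) = (-1/4 + M)/(22 + M))
(q(-1655, 97) + (1291633 + 1322511)) + 1556706 = ((-1/4 + 97)/(22 + 97) + (1291633 + 1322511)) + 1556706 = ((387/4)/119 + 2614144) + 1556706 = ((1/119)*(387/4) + 2614144) + 1556706 = (387/476 + 2614144) + 1556706 = 1244332931/476 + 1556706 = 1985324987/476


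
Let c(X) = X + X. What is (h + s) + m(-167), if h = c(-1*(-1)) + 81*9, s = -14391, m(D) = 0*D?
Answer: -13660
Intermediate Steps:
m(D) = 0
c(X) = 2*X
h = 731 (h = 2*(-1*(-1)) + 81*9 = 2*1 + 729 = 2 + 729 = 731)
(h + s) + m(-167) = (731 - 14391) + 0 = -13660 + 0 = -13660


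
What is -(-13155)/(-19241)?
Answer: -13155/19241 ≈ -0.68370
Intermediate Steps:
-(-13155)/(-19241) = -(-13155)*(-1)/19241 = -1*13155/19241 = -13155/19241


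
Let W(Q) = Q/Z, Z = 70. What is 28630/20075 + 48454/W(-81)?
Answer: -13617532894/325215 ≈ -41872.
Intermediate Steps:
W(Q) = Q/70
28630/20075 + 48454/W(-81) = 28630/20075 + 48454/(((1/70)*(-81))) = 28630*(1/20075) + 48454/(-81/70) = 5726/4015 + 48454*(-70/81) = 5726/4015 - 3391780/81 = -13617532894/325215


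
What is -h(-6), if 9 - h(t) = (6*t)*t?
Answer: 207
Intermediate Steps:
h(t) = 9 - 6*t² (h(t) = 9 - 6*t*t = 9 - 6*t²)
-h(-6) = -(9 - 6*(-6)²) = -(9 - 6*36) = -(9 - 216) = -1*(-207) = 207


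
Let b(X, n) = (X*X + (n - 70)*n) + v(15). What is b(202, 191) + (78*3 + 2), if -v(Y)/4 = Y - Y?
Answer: 64151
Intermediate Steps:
v(Y) = 0 (v(Y) = -4*(Y - Y) = -4*0 = 0)
b(X, n) = X² + n*(-70 + n) (b(X, n) = (X*X + (n - 70)*n) + 0 = (X² + (-70 + n)*n) + 0 = (X² + n*(-70 + n)) + 0 = X² + n*(-70 + n))
b(202, 191) + (78*3 + 2) = (202² + 191² - 70*191) + (78*3 + 2) = (40804 + 36481 - 13370) + (234 + 2) = 63915 + 236 = 64151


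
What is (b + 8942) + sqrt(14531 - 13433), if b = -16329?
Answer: -7387 + 3*sqrt(122) ≈ -7353.9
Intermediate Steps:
(b + 8942) + sqrt(14531 - 13433) = (-16329 + 8942) + sqrt(14531 - 13433) = -7387 + sqrt(1098) = -7387 + 3*sqrt(122)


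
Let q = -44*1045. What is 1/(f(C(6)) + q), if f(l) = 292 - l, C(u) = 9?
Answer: -1/45697 ≈ -2.1883e-5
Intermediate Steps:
q = -45980
1/(f(C(6)) + q) = 1/((292 - 1*9) - 45980) = 1/((292 - 9) - 45980) = 1/(283 - 45980) = 1/(-45697) = -1/45697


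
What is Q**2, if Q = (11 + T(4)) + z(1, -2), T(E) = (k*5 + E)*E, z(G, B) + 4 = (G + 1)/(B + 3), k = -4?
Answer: 3025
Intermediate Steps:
z(G, B) = -4 + (1 + G)/(3 + B) (z(G, B) = -4 + (G + 1)/(B + 3) = -4 + (1 + G)/(3 + B))
T(E) = E*(-20 + E) (T(E) = (-4*5 + E)*E = (-20 + E)*E = E*(-20 + E))
Q = -55 (Q = (11 + 4*(-20 + 4)) + (-11 + 1 - 4*(-2))/(3 - 2) = (11 + 4*(-16)) + (-11 + 1 + 8)/1 = (11 - 64) + 1*(-2) = -53 - 2 = -55)
Q**2 = (-55)**2 = 3025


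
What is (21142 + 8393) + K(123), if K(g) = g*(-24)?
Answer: 26583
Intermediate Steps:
K(g) = -24*g
(21142 + 8393) + K(123) = (21142 + 8393) - 24*123 = 29535 - 2952 = 26583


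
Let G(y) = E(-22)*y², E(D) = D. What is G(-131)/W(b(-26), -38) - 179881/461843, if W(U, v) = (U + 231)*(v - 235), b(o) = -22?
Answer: 14918332699/2395579641 ≈ 6.2274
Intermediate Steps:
W(U, v) = (-235 + v)*(231 + U) (W(U, v) = (231 + U)*(-235 + v) = (-235 + v)*(231 + U))
G(y) = -22*y²
G(-131)/W(b(-26), -38) - 179881/461843 = (-22*(-131)²)/(-54285 - 235*(-22) + 231*(-38) - 22*(-38)) - 179881/461843 = (-22*17161)/(-54285 + 5170 - 8778 + 836) - 179881*1/461843 = -377542/(-57057) - 179881/461843 = -377542*(-1/57057) - 179881/461843 = 34322/5187 - 179881/461843 = 14918332699/2395579641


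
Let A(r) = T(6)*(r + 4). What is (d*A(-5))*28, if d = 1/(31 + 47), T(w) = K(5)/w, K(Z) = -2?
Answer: 14/117 ≈ 0.11966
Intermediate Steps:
T(w) = -2/w
d = 1/78 ≈ 0.012821
A(r) = -4/3 - r/3 (A(r) = (-2/6)*(r + 4) = (-2*⅙)*(4 + r) = -(4 + r)/3 = -4/3 - r/3)
(d*A(-5))*28 = ((-4/3 - ⅓*(-5))/78)*28 = ((-4/3 + 5/3)/78)*28 = ((1/78)*(⅓))*28 = (1/234)*28 = 14/117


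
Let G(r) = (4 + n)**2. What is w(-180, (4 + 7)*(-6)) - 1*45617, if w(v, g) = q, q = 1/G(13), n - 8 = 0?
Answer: -6568847/144 ≈ -45617.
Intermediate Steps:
n = 8 (n = 8 + 0 = 8)
G(r) = 144 (G(r) = (4 + 8)**2 = 12**2 = 144)
q = 1/144 ≈ 0.0069444
w(v, g) = 1/144
w(-180, (4 + 7)*(-6)) - 1*45617 = 1/144 - 1*45617 = 1/144 - 45617 = -6568847/144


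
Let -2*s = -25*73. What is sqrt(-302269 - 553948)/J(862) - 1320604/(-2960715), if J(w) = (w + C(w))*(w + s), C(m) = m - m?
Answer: 1320604/2960715 + I*sqrt(856217)/1529619 ≈ 0.44604 + 0.00060493*I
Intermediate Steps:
C(m) = 0
s = 1825/2 (s = -(-25)*73/2 = -1/2*(-1825) = 1825/2 ≈ 912.50)
J(w) = w*(1825/2 + w) (J(w) = (w + 0)*(w + 1825/2) = w*(1825/2 + w))
sqrt(-302269 - 553948)/J(862) - 1320604/(-2960715) = sqrt(-302269 - 553948)/(((1/2)*862*(1825 + 2*862))) - 1320604/(-2960715) = sqrt(-856217)/(((1/2)*862*(1825 + 1724))) - 1320604*(-1/2960715) = (I*sqrt(856217))/(((1/2)*862*3549)) + 1320604/2960715 = (I*sqrt(856217))/1529619 + 1320604/2960715 = (I*sqrt(856217))*(1/1529619) + 1320604/2960715 = I*sqrt(856217)/1529619 + 1320604/2960715 = 1320604/2960715 + I*sqrt(856217)/1529619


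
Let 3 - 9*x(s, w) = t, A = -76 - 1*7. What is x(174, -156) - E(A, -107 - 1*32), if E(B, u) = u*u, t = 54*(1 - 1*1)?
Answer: -57962/3 ≈ -19321.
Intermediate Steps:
A = -83 (A = -76 - 7 = -83)
t = 0 (t = 54*(1 - 1) = 54*0 = 0)
x(s, w) = ⅓ (x(s, w) = ⅓ - ⅑*0 = ⅓ + 0 = ⅓)
E(B, u) = u²
x(174, -156) - E(A, -107 - 1*32) = ⅓ - (-107 - 1*32)² = ⅓ - (-107 - 32)² = ⅓ - 1*(-139)² = ⅓ - 1*19321 = ⅓ - 19321 = -57962/3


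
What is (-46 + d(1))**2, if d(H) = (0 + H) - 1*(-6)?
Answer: 1521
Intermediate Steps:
d(H) = 6 + H (d(H) = H + 6 = 6 + H)
(-46 + d(1))**2 = (-46 + (6 + 1))**2 = (-46 + 7)**2 = (-39)**2 = 1521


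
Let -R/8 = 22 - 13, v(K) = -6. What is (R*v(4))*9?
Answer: 3888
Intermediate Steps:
R = -72 (R = -8*(22 - 13) = -8*9 = -72)
(R*v(4))*9 = -72*(-6)*9 = 432*9 = 3888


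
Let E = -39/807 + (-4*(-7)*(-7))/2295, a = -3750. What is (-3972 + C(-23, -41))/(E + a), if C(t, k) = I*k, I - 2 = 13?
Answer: 2831807385/2315163809 ≈ 1.2232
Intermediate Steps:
I = 15 (I = 2 + 13 = 15)
E = -82559/617355 (E = -39*1/807 + (28*(-7))*(1/2295) = -13/269 - 196*1/2295 = -13/269 - 196/2295 = -82559/617355 ≈ -0.13373)
C(t, k) = 15*k
(-3972 + C(-23, -41))/(E + a) = (-3972 + 15*(-41))/(-82559/617355 - 3750) = (-3972 - 615)/(-2315163809/617355) = -4587*(-617355/2315163809) = 2831807385/2315163809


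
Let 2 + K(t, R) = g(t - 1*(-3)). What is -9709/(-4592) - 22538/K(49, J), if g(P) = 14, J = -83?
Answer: -3692071/1968 ≈ -1876.1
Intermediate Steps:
K(t, R) = 12 (K(t, R) = -2 + 14 = 12)
-9709/(-4592) - 22538/K(49, J) = -9709/(-4592) - 22538/12 = -9709*(-1/4592) - 22538*1/12 = 1387/656 - 11269/6 = -3692071/1968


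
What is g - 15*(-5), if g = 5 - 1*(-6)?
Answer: 86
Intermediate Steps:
g = 11 (g = 5 + 6 = 11)
g - 15*(-5) = 11 - 15*(-5) = 11 + 75 = 86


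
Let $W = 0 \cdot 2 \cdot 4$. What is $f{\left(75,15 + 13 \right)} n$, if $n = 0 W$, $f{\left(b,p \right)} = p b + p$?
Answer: $0$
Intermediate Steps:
$W = 0$ ($W = 0 \cdot 4 = 0$)
$f{\left(b,p \right)} = p + b p$ ($f{\left(b,p \right)} = b p + p = p + b p$)
$n = 0$ ($n = 0 \cdot 0 = 0$)
$f{\left(75,15 + 13 \right)} n = \left(15 + 13\right) \left(1 + 75\right) 0 = 28 \cdot 76 \cdot 0 = 2128 \cdot 0 = 0$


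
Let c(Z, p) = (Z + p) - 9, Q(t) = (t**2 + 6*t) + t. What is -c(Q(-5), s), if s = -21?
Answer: 40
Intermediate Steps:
Q(t) = t**2 + 7*t
c(Z, p) = -9 + Z + p
-c(Q(-5), s) = -(-9 - 5*(7 - 5) - 21) = -(-9 - 5*2 - 21) = -(-9 - 10 - 21) = -1*(-40) = 40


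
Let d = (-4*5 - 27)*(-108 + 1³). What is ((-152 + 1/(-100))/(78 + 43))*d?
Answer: -76445829/12100 ≈ -6317.8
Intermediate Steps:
d = 5029 (d = (-20 - 27)*(-108 + 1) = -47*(-107) = 5029)
((-152 + 1/(-100))/(78 + 43))*d = ((-152 + 1/(-100))/(78 + 43))*5029 = ((-152 - 1/100)/121)*5029 = -15201/100*1/121*5029 = -15201/12100*5029 = -76445829/12100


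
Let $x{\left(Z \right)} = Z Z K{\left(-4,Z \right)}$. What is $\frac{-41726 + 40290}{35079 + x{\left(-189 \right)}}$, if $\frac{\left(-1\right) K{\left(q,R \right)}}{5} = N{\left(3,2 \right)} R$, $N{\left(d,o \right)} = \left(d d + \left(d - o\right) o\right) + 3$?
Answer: $- \frac{1436}{472623909} \approx -3.0384 \cdot 10^{-6}$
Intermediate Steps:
$N{\left(d,o \right)} = 3 + d^{2} + o \left(d - o\right)$ ($N{\left(d,o \right)} = \left(d^{2} + o \left(d - o\right)\right) + 3 = 3 + d^{2} + o \left(d - o\right)$)
$K{\left(q,R \right)} = - 70 R$ ($K{\left(q,R \right)} = - 5 \left(3 + 3^{2} - 2^{2} + 3 \cdot 2\right) R = - 5 \left(3 + 9 - 4 + 6\right) R = - 5 \cdot 14 R = - 70 R$)
$x{\left(Z \right)} = - 70 Z^{3}$ ($x{\left(Z \right)} = Z Z \left(- 70 Z\right) = Z^{2} \left(- 70 Z\right) = - 70 Z^{3}$)
$\frac{-41726 + 40290}{35079 + x{\left(-189 \right)}} = \frac{-41726 + 40290}{35079 - 70 \left(-189\right)^{3}} = - \frac{1436}{35079 - -472588830} = - \frac{1436}{35079 + 472588830} = - \frac{1436}{472623909}$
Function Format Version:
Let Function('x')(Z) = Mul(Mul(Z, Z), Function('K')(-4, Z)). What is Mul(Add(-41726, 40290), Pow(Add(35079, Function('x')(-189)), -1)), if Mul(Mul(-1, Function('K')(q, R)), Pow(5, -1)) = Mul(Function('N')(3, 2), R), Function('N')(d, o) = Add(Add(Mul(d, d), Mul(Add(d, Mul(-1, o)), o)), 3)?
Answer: Rational(-1436, 472623909) ≈ -3.0384e-6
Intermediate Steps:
Function('N')(d, o) = Add(3, Pow(d, 2), Mul(o, Add(d, Mul(-1, o)))) (Function('N')(d, o) = Add(Add(Pow(d, 2), Mul(o, Add(d, Mul(-1, o)))), 3) = Add(3, Pow(d, 2), Mul(o, Add(d, Mul(-1, o)))))
Function('K')(q, R) = Mul(-70, R) (Function('K')(q, R) = Mul(-5, Mul(Add(3, Pow(3, 2), Mul(-1, Pow(2, 2)), Mul(3, 2)), R)) = Mul(-5, Mul(Add(3, 9, Mul(-1, 4), 6), R)) = Mul(-5, Mul(Add(3, 9, -4, 6), R)) = Mul(-5, Mul(14, R)) = Mul(-70, R))
Function('x')(Z) = Mul(-70, Pow(Z, 3)) (Function('x')(Z) = Mul(Mul(Z, Z), Mul(-70, Z)) = Mul(Pow(Z, 2), Mul(-70, Z)) = Mul(-70, Pow(Z, 3)))
Mul(Add(-41726, 40290), Pow(Add(35079, Function('x')(-189)), -1)) = Mul(Add(-41726, 40290), Pow(Add(35079, Mul(-70, Pow(-189, 3))), -1)) = Mul(-1436, Pow(Add(35079, Mul(-70, -6751269)), -1)) = Mul(-1436, Pow(Add(35079, 472588830), -1)) = Mul(-1436, Pow(472623909, -1)) = Mul(-1436, Rational(1, 472623909)) = Rational(-1436, 472623909)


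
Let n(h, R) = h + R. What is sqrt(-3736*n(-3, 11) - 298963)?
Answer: 3*I*sqrt(36539) ≈ 573.46*I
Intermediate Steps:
n(h, R) = R + h
sqrt(-3736*n(-3, 11) - 298963) = sqrt(-3736*(11 - 3) - 298963) = sqrt(-3736*8 - 298963) = sqrt(-29888 - 298963) = sqrt(-328851) = 3*I*sqrt(36539)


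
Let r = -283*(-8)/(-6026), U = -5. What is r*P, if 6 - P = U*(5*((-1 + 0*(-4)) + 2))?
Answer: -35092/3013 ≈ -11.647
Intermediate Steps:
r = -1132/3013 (r = 2264*(-1/6026) = -1132/3013 ≈ -0.37571)
P = 31 (P = 6 - (-5)*5*((-1 + 0*(-4)) + 2) = 6 - (-5)*5*((-1 + 0) + 2) = 6 - (-5)*5*(-1 + 2) = 6 - (-5)*5*1 = 6 - (-5)*5 = 6 - 1*(-25) = 6 + 25 = 31)
r*P = -1132/3013*31 = -35092/3013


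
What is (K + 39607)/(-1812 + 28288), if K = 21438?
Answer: 61045/26476 ≈ 2.3057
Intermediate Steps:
(K + 39607)/(-1812 + 28288) = (21438 + 39607)/(-1812 + 28288) = 61045/26476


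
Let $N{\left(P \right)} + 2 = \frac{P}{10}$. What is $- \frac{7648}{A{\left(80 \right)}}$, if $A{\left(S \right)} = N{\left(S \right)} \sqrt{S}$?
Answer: $- \frac{956 \sqrt{5}}{15} \approx -142.51$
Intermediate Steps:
$N{\left(P \right)} = -2 + \frac{P}{10}$
$A{\left(S \right)} = \sqrt{S} \left(-2 + \frac{S}{10}\right)$ ($A{\left(S \right)} = \left(-2 + \frac{S}{10}\right) \sqrt{S} = \sqrt{S} \left(-2 + \frac{S}{10}\right)$)
$- \frac{7648}{A{\left(80 \right)}} = - \frac{7648}{\frac{1}{10} \sqrt{80} \left(-20 + 80\right)} = - \frac{7648}{\frac{1}{10} \cdot 4 \sqrt{5} \cdot 60} = - \frac{7648}{24 \sqrt{5}} = - 7648 \frac{\sqrt{5}}{120} = - \frac{956 \sqrt{5}}{15}$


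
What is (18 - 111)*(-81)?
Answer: 7533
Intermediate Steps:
(18 - 111)*(-81) = -93*(-81) = 7533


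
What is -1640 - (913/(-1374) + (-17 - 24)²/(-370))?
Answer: -207773924/127095 ≈ -1634.8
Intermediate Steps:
-1640 - (913/(-1374) + (-17 - 24)²/(-370)) = -1640 - (913*(-1/1374) + (-41)²*(-1/370)) = -1640 - (-913/1374 + 1681*(-1/370)) = -1640 - (-913/1374 - 1681/370) = -1640 - 1*(-661876/127095) = -1640 + 661876/127095 = -207773924/127095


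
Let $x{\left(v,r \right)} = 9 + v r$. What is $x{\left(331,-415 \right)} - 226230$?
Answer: $-363586$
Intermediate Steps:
$x{\left(v,r \right)} = 9 + r v$
$x{\left(331,-415 \right)} - 226230 = \left(9 - 137365\right) - 226230 = -137356 - 226230 = -363586$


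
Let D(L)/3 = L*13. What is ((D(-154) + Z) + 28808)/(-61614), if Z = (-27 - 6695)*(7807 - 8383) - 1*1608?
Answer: -1946533/30807 ≈ -63.185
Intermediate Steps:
Z = 3870264 (Z = -6722*(-576) - 1608 = 3871872 - 1608 = 3870264)
D(L) = 39*L (D(L) = 3*(L*13) = 3*(13*L) = 39*L)
((D(-154) + Z) + 28808)/(-61614) = ((39*(-154) + 3870264) + 28808)/(-61614) = ((-6006 + 3870264) + 28808)*(-1/61614) = (3864258 + 28808)*(-1/61614) = 3893066*(-1/61614) = -1946533/30807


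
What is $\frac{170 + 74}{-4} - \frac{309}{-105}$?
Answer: $- \frac{2032}{35} \approx -58.057$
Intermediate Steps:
$\frac{170 + 74}{-4} - \frac{309}{-105} = 244 \left(- \frac{1}{4}\right) - - \frac{103}{35} = -61 + \frac{103}{35} = - \frac{2032}{35}$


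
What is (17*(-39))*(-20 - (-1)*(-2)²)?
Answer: 10608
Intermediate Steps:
(17*(-39))*(-20 - (-1)*(-2)²) = -663*(-20 - (-1)*4) = -663*(-20 - 1*(-4)) = -663*(-20 + 4) = -663*(-16) = 10608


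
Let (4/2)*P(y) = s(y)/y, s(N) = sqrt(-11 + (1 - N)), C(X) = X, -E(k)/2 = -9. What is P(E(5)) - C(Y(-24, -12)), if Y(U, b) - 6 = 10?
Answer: -16 + I*sqrt(7)/18 ≈ -16.0 + 0.14699*I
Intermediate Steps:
E(k) = 18 (E(k) = -2*(-9) = 18)
Y(U, b) = 16 (Y(U, b) = 6 + 10 = 16)
s(N) = sqrt(-10 - N)
P(y) = sqrt(-10 - y)/(2*y) (P(y) = (sqrt(-10 - y)/y)/2 = sqrt(-10 - y)/(2*y))
P(E(5)) - C(Y(-24, -12)) = (1/2)*sqrt(-10 - 1*18)/18 - 1*16 = (1/2)*(1/18)*sqrt(-10 - 18) - 16 = (1/2)*(1/18)*sqrt(-28) - 16 = (1/2)*(1/18)*(2*I*sqrt(7)) - 16 = I*sqrt(7)/18 - 16 = -16 + I*sqrt(7)/18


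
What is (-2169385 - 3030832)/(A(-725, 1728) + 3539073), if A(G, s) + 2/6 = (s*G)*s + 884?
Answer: 1418241/589445030 ≈ 0.0024061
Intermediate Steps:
A(G, s) = 2651/3 + G*s² (A(G, s) = -⅓ + ((s*G)*s + 884) = -⅓ + ((G*s)*s + 884) = -⅓ + (G*s² + 884) = -⅓ + (884 + G*s²) = 2651/3 + G*s²)
(-2169385 - 3030832)/(A(-725, 1728) + 3539073) = (-2169385 - 3030832)/((2651/3 - 725*1728²) + 3539073) = -5200217/((2651/3 - 725*2985984) + 3539073) = -5200217/((2651/3 - 2164838400) + 3539073) = -5200217/(-6494512549/3 + 3539073) = -5200217/(-6483895330/3) = -5200217*(-3/6483895330) = 1418241/589445030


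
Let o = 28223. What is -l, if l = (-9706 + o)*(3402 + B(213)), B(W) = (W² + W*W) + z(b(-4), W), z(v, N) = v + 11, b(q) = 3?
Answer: -1743449618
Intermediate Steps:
z(v, N) = 11 + v
B(W) = 14 + 2*W² (B(W) = (W² + W*W) + (11 + 3) = (W² + W²) + 14 = 2*W² + 14 = 14 + 2*W²)
l = 1743449618 (l = (-9706 + 28223)*(3402 + (14 + 2*213²)) = 18517*(3402 + (14 + 2*45369)) = 18517*(3402 + (14 + 90738)) = 18517*(3402 + 90752) = 18517*94154 = 1743449618)
-l = -1*1743449618 = -1743449618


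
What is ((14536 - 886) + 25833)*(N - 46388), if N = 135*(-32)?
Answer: -2002103964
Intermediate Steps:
N = -4320
((14536 - 886) + 25833)*(N - 46388) = ((14536 - 886) + 25833)*(-4320 - 46388) = (13650 + 25833)*(-50708) = 39483*(-50708) = -2002103964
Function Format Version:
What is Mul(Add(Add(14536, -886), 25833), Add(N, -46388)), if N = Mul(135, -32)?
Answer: -2002103964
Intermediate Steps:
N = -4320
Mul(Add(Add(14536, -886), 25833), Add(N, -46388)) = Mul(Add(Add(14536, -886), 25833), Add(-4320, -46388)) = Mul(Add(13650, 25833), -50708) = Mul(39483, -50708) = -2002103964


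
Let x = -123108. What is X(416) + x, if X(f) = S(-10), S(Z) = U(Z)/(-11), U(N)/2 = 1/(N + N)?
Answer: -13541879/110 ≈ -1.2311e+5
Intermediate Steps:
U(N) = 1/N (U(N) = 2/(N + N) = 2/((2*N)) = 2*(1/(2*N)) = 1/N)
S(Z) = -1/(11*Z) (S(Z) = 1/(Z*(-11)) = -1/11/Z = -1/(11*Z))
X(f) = 1/110 (X(f) = -1/11/(-10) = -1/11*(-1/10) = 1/110)
X(416) + x = 1/110 - 123108 = -13541879/110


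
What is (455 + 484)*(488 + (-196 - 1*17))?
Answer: 258225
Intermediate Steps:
(455 + 484)*(488 + (-196 - 1*17)) = 939*(488 + (-196 - 17)) = 939*(488 - 213) = 939*275 = 258225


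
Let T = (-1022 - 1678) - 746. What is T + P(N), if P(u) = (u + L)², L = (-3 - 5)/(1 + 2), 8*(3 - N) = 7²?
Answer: -1965575/576 ≈ -3412.5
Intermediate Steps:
N = -25/8 (N = 3 - ⅛*7² = 3 - ⅛*49 = 3 - 49/8 = -25/8 ≈ -3.1250)
L = -8/3 ≈ -2.6667
P(u) = (-8/3 + u)² (P(u) = (u - 8/3)² = (-8/3 + u)²)
T = -3446 (T = -2700 - 746 = -3446)
T + P(N) = -3446 + (-8 + 3*(-25/8))²/9 = -3446 + (-8 - 75/8)²/9 = -3446 + (-139/8)²/9 = -3446 + (⅑)*(19321/64) = -3446 + 19321/576 = -1965575/576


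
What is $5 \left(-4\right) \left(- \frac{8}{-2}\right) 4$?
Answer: $-320$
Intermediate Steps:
$5 \left(-4\right) \left(- \frac{8}{-2}\right) 4 = - 20 \left(\left(-8\right) \left(- \frac{1}{2}\right)\right) 4 = \left(-20\right) 4 \cdot 4 = \left(-80\right) 4 = -320$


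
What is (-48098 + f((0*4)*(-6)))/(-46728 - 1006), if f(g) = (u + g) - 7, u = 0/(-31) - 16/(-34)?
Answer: 817777/811478 ≈ 1.0078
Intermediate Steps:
u = 8/17 (u = 0*(-1/31) - 16*(-1/34) = 0 + 8/17 = 8/17 ≈ 0.47059)
f(g) = -111/17 + g (f(g) = (8/17 + g) - 7 = -111/17 + g)
(-48098 + f((0*4)*(-6)))/(-46728 - 1006) = (-48098 + (-111/17 + (0*4)*(-6)))/(-46728 - 1006) = (-48098 + (-111/17 + 0*(-6)))/(-47734) = (-48098 + (-111/17 + 0))*(-1/47734) = (-48098 - 111/17)*(-1/47734) = -817777/17*(-1/47734) = 817777/811478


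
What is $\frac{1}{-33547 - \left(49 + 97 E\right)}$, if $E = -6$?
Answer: $- \frac{1}{33014} \approx -3.029 \cdot 10^{-5}$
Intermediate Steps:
$\frac{1}{-33547 - \left(49 + 97 E\right)} = \frac{1}{-33547 - -533} = \frac{1}{-33547 + \left(582 - 49\right)} = \frac{1}{-33547 + 533} = \frac{1}{-33014} = - \frac{1}{33014}$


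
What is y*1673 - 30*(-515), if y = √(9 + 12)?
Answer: 15450 + 1673*√21 ≈ 23117.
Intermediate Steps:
y = √21 ≈ 4.5826
y*1673 - 30*(-515) = √21*1673 - 30*(-515) = 1673*√21 + 15450 = 15450 + 1673*√21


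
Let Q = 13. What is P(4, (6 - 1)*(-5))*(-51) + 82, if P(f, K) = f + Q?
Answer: -785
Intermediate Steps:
P(f, K) = 13 + f (P(f, K) = f + 13 = 13 + f)
P(4, (6 - 1)*(-5))*(-51) + 82 = (13 + 4)*(-51) + 82 = 17*(-51) + 82 = -867 + 82 = -785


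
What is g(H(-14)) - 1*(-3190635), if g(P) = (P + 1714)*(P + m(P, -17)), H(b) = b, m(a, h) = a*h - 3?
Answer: 3566335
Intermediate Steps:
m(a, h) = -3 + a*h
g(P) = (-3 - 16*P)*(1714 + P) (g(P) = (P + 1714)*(P + (-3 + P*(-17))) = (1714 + P)*(P + (-3 - 17*P)) = (1714 + P)*(-3 - 16*P) = (-3 - 16*P)*(1714 + P))
g(H(-14)) - 1*(-3190635) = (-5142 - 27427*(-14) - 16*(-14)²) - 1*(-3190635) = (-5142 + 383978 - 16*196) + 3190635 = (-5142 + 383978 - 3136) + 3190635 = 375700 + 3190635 = 3566335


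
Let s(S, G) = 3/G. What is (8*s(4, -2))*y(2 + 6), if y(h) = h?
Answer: -96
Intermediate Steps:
(8*s(4, -2))*y(2 + 6) = (8*(3/(-2)))*(2 + 6) = (8*(3*(-½)))*8 = (8*(-3/2))*8 = -12*8 = -96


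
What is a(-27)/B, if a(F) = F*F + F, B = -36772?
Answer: -351/18386 ≈ -0.019091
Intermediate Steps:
a(F) = F + F² (a(F) = F² + F = F + F²)
a(-27)/B = -27*(1 - 27)/(-36772) = -27*(-26)*(-1/36772) = 702*(-1/36772) = -351/18386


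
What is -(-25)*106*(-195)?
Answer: -516750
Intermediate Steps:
-(-25)*106*(-195) = -25*(-106)*(-195) = 2650*(-195) = -516750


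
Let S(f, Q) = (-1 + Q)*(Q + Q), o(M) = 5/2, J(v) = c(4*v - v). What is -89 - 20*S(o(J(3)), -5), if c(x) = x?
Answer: -1289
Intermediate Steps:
J(v) = 3*v (J(v) = 4*v - v = 3*v)
o(M) = 5/2 (o(M) = 5*(½) = 5/2)
S(f, Q) = 2*Q*(-1 + Q) (S(f, Q) = (-1 + Q)*(2*Q) = 2*Q*(-1 + Q))
-89 - 20*S(o(J(3)), -5) = -89 - 40*(-5)*(-1 - 5) = -89 - 40*(-5)*(-6) = -89 - 20*60 = -89 - 1200 = -1289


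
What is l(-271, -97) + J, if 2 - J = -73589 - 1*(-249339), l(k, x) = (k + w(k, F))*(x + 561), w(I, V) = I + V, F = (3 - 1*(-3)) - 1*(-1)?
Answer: -423988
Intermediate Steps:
F = 7 (F = (3 + 3) + 1 = 6 + 1 = 7)
l(k, x) = (7 + 2*k)*(561 + x) (l(k, x) = (k + (k + 7))*(x + 561) = (k + (7 + k))*(561 + x) = (7 + 2*k)*(561 + x))
J = -175748 (J = 2 - (-73589 - 1*(-249339)) = 2 - (-73589 + 249339) = 2 - 1*175750 = 2 - 175750 = -175748)
l(-271, -97) + J = (3927 + 1122*(-271) - 271*(-97) - 97*(7 - 271)) - 175748 = (3927 - 304062 + 26287 - 97*(-264)) - 175748 = (3927 - 304062 + 26287 + 25608) - 175748 = -248240 - 175748 = -423988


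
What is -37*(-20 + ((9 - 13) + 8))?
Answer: 592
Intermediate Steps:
-37*(-20 + ((9 - 13) + 8)) = -37*(-20 + (-4 + 8)) = -37*(-20 + 4) = -37*(-16) = 592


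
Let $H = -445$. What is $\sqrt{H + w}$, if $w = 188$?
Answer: $i \sqrt{257} \approx 16.031 i$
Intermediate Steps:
$\sqrt{H + w} = \sqrt{-445 + 188} = \sqrt{-257} = i \sqrt{257}$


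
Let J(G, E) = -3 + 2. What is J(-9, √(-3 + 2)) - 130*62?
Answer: -8061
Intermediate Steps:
J(G, E) = -1
J(-9, √(-3 + 2)) - 130*62 = -1 - 130*62 = -1 - 8060 = -8061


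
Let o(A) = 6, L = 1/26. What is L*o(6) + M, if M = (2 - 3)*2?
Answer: -23/13 ≈ -1.7692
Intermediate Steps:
L = 1/26 ≈ 0.038462
M = -2 (M = -1*2 = -2)
L*o(6) + M = (1/26)*6 - 2 = 3/13 - 2 = -23/13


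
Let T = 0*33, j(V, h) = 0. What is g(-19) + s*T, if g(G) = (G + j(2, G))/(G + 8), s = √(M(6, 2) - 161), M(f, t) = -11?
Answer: 19/11 ≈ 1.7273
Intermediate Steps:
T = 0
s = 2*I*√43 (s = √(-11 - 161) = √(-172) = 2*I*√43 ≈ 13.115*I)
g(G) = G/(8 + G) (g(G) = (G + 0)/(G + 8) = G/(8 + G))
g(-19) + s*T = -19/(8 - 19) + (2*I*√43)*0 = -19/(-11) + 0 = -19*(-1/11) + 0 = 19/11 + 0 = 19/11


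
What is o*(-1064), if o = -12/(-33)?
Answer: -4256/11 ≈ -386.91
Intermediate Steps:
o = 4/11 (o = -12*(-1/33) = 4/11 ≈ 0.36364)
o*(-1064) = (4/11)*(-1064) = -4256/11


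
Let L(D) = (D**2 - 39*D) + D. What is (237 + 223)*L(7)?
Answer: -99820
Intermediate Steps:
L(D) = D**2 - 38*D
(237 + 223)*L(7) = (237 + 223)*(7*(-38 + 7)) = 460*(7*(-31)) = 460*(-217) = -99820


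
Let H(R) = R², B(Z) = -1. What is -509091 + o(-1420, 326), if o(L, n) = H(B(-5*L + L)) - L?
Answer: -507670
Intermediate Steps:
o(L, n) = 1 - L (o(L, n) = (-1)² - L = 1 - L)
-509091 + o(-1420, 326) = -509091 + (1 - 1*(-1420)) = -509091 + (1 + 1420) = -509091 + 1421 = -507670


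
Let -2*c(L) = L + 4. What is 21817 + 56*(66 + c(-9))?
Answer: 25653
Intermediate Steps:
c(L) = -2 - L/2 (c(L) = -(L + 4)/2 = -(4 + L)/2 = -2 - L/2)
21817 + 56*(66 + c(-9)) = 21817 + 56*(66 + (-2 - ½*(-9))) = 21817 + 56*(66 + (-2 + 9/2)) = 21817 + 56*(66 + 5/2) = 21817 + 56*(137/2) = 21817 + 3836 = 25653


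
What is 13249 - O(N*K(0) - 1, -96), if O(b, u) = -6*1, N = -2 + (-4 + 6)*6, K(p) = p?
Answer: 13255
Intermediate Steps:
N = 10 (N = -2 + 2*6 = -2 + 12 = 10)
O(b, u) = -6
13249 - O(N*K(0) - 1, -96) = 13249 - 1*(-6) = 13249 + 6 = 13255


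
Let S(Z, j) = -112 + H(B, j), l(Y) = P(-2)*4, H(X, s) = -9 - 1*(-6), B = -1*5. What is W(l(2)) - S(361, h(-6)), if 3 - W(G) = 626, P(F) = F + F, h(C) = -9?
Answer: -508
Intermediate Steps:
B = -5
H(X, s) = -3 (H(X, s) = -9 + 6 = -3)
P(F) = 2*F
l(Y) = -16 (l(Y) = (2*(-2))*4 = -4*4 = -16)
S(Z, j) = -115 (S(Z, j) = -112 - 3 = -115)
W(G) = -623 (W(G) = 3 - 1*626 = 3 - 626 = -623)
W(l(2)) - S(361, h(-6)) = -623 - 1*(-115) = -623 + 115 = -508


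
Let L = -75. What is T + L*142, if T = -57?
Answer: -10707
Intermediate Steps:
T + L*142 = -57 - 75*142 = -57 - 10650 = -10707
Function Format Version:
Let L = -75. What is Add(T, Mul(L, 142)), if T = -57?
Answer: -10707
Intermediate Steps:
Add(T, Mul(L, 142)) = Add(-57, Mul(-75, 142)) = Add(-57, -10650) = -10707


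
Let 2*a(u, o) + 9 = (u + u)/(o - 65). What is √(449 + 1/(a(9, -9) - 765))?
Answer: √10113478417/4746 ≈ 21.190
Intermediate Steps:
a(u, o) = -9/2 + u/(-65 + o) (a(u, o) = -9/2 + ((u + u)/(o - 65))/2 = -9/2 + ((2*u)/(-65 + o))/2 = -9/2 + (2*u/(-65 + o))/2 = -9/2 + u/(-65 + o))
√(449 + 1/(a(9, -9) - 765)) = √(449 + 1/((585 - 9*(-9) + 2*9)/(2*(-65 - 9)) - 765)) = √(449 + 1/((½)*(585 + 81 + 18)/(-74) - 765)) = √(449 + 1/((½)*(-1/74)*684 - 765)) = √(449 + 1/(-171/37 - 765)) = √(449 + 1/(-28476/37)) = √(449 - 37/28476) = √(12785687/28476) = √10113478417/4746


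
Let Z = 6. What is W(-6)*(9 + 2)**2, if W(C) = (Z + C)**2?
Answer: 0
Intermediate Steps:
W(C) = (6 + C)**2
W(-6)*(9 + 2)**2 = (6 - 6)**2*(9 + 2)**2 = 0**2*11**2 = 0*121 = 0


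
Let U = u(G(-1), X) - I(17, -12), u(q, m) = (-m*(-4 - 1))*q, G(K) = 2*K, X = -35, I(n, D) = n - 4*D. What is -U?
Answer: -285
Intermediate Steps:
I(n, D) = n - 4*D
u(q, m) = 5*m*q (u(q, m) = (-m*(-5))*q = (-(-5)*m)*q = (5*m)*q = 5*m*q)
U = 285 (U = 5*(-35)*(2*(-1)) - (17 - 4*(-12)) = 5*(-35)*(-2) - (17 + 48) = 350 - 1*65 = 350 - 65 = 285)
-U = -1*285 = -285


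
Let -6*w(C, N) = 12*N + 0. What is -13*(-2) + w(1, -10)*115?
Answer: 2326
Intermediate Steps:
w(C, N) = -2*N (w(C, N) = -(12*N + 0)/6 = -2*N)
-13*(-2) + w(1, -10)*115 = -13*(-2) - 2*(-10)*115 = 26 + 20*115 = 26 + 2300 = 2326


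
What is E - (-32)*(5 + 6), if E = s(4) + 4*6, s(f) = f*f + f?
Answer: 396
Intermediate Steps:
s(f) = f + f² (s(f) = f² + f = f + f²)
E = 44 (E = 4*(1 + 4) + 4*6 = 4*5 + 24 = 20 + 24 = 44)
E - (-32)*(5 + 6) = 44 - (-32)*(5 + 6) = 44 - (-32)*11 = 44 - 32*(-11) = 44 + 352 = 396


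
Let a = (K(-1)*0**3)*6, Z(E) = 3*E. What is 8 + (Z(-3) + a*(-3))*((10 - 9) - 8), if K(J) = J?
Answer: 71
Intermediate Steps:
a = 0 (a = -1*0**3*6 = -1*0*6 = 0*6 = 0)
8 + (Z(-3) + a*(-3))*((10 - 9) - 8) = 8 + (3*(-3) + 0*(-3))*((10 - 9) - 8) = 8 + (-9 + 0)*(1 - 8) = 8 - 9*(-7) = 8 + 63 = 71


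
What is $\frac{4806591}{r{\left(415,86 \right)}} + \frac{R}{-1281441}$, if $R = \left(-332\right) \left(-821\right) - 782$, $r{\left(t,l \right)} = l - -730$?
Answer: $\frac{2053046998997}{348551952} \approx 5890.2$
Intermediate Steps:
$r{\left(t,l \right)} = 730 + l$ ($r{\left(t,l \right)} = l + 730 = 730 + l$)
$R = 271790$ ($R = 272572 - 782 = 271790$)
$\frac{4806591}{r{\left(415,86 \right)}} + \frac{R}{-1281441} = \frac{4806591}{730 + 86} + \frac{271790}{-1281441} = \frac{4806591}{816} + 271790 \left(- \frac{1}{1281441}\right) = 4806591 \cdot \frac{1}{816} - \frac{271790}{1281441} = \frac{1602197}{272} - \frac{271790}{1281441} = \frac{2053046998997}{348551952}$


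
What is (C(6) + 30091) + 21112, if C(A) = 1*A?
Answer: 51209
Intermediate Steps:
C(A) = A
(C(6) + 30091) + 21112 = (6 + 30091) + 21112 = 30097 + 21112 = 51209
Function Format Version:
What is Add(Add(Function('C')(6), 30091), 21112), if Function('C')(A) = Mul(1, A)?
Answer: 51209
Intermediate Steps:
Function('C')(A) = A
Add(Add(Function('C')(6), 30091), 21112) = Add(Add(6, 30091), 21112) = Add(30097, 21112) = 51209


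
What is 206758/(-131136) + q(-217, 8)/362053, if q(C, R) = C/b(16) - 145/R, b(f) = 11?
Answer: -411742748833/261130002144 ≈ -1.5768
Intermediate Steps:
q(C, R) = -145/R + C/11 (q(C, R) = C/11 - 145/R = -145/R + C/11)
206758/(-131136) + q(-217, 8)/362053 = 206758/(-131136) + (-145/8 + (1/11)*(-217))/362053 = 206758*(-1/131136) + (-145*1/8 - 217/11)*(1/362053) = -103379/65568 + (-145/8 - 217/11)*(1/362053) = -103379/65568 - 3331/88*1/362053 = -103379/65568 - 3331/31860664 = -411742748833/261130002144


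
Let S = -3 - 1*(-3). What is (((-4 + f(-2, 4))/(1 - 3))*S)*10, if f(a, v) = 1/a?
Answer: 0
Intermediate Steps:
S = 0 (S = -3 + 3 = 0)
(((-4 + f(-2, 4))/(1 - 3))*S)*10 = (((-4 + 1/(-2))/(1 - 3))*0)*10 = (((-4 - ½)/(-2))*0)*10 = (-9/2*(-½)*0)*10 = ((9/4)*0)*10 = 0*10 = 0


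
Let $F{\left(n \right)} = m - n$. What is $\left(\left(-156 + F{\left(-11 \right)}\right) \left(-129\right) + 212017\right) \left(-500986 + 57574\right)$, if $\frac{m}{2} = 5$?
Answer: $-101732901984$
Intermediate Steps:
$m = 10$ ($m = 2 \cdot 5 = 10$)
$F{\left(n \right)} = 10 - n$
$\left(\left(-156 + F{\left(-11 \right)}\right) \left(-129\right) + 212017\right) \left(-500986 + 57574\right) = \left(\left(-156 + \left(10 - -11\right)\right) \left(-129\right) + 212017\right) \left(-500986 + 57574\right) = \left(\left(-156 + \left(10 + 11\right)\right) \left(-129\right) + 212017\right) \left(-443412\right) = \left(\left(-156 + 21\right) \left(-129\right) + 212017\right) \left(-443412\right) = \left(\left(-135\right) \left(-129\right) + 212017\right) \left(-443412\right) = \left(17415 + 212017\right) \left(-443412\right) = 229432 \left(-443412\right) = -101732901984$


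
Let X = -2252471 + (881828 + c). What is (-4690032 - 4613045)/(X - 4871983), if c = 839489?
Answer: 9303077/5403137 ≈ 1.7218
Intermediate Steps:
X = -531154 (X = -2252471 + (881828 + 839489) = -2252471 + 1721317 = -531154)
(-4690032 - 4613045)/(X - 4871983) = (-4690032 - 4613045)/(-531154 - 4871983) = -9303077/(-5403137) = -9303077*(-1/5403137) = 9303077/5403137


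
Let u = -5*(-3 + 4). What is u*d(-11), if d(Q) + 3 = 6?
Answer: -15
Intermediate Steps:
u = -5 (u = -5*1 = -5)
d(Q) = 3 (d(Q) = -3 + 6 = 3)
u*d(-11) = -5*3 = -15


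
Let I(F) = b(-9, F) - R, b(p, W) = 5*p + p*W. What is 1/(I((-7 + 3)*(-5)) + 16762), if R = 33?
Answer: 1/16504 ≈ 6.0591e-5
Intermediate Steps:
b(p, W) = 5*p + W*p
I(F) = -78 - 9*F (I(F) = -9*(5 + F) - 1*33 = (-45 - 9*F) - 33 = -78 - 9*F)
1/(I((-7 + 3)*(-5)) + 16762) = 1/((-78 - 9*(-7 + 3)*(-5)) + 16762) = 1/((-78 - (-36)*(-5)) + 16762) = 1/((-78 - 9*20) + 16762) = 1/((-78 - 180) + 16762) = 1/(-258 + 16762) = 1/16504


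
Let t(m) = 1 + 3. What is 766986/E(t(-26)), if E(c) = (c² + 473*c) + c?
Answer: 383493/956 ≈ 401.14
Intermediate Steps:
t(m) = 4
E(c) = c² + 474*c
766986/E(t(-26)) = 766986/((4*(474 + 4))) = 766986/((4*478)) = 766986/1912 = 766986*(1/1912) = 383493/956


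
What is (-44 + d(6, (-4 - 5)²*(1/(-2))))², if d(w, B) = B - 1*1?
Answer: 29241/4 ≈ 7310.3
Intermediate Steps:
d(w, B) = -1 + B (d(w, B) = B - 1 = -1 + B)
(-44 + d(6, (-4 - 5)²*(1/(-2))))² = (-44 + (-1 + (-4 - 5)²*(1/(-2))))² = (-44 + (-1 + (-9)²*(1*(-½))))² = (-44 + (-1 + 81*(-½)))² = (-44 + (-1 - 81/2))² = (-44 - 83/2)² = (-171/2)² = 29241/4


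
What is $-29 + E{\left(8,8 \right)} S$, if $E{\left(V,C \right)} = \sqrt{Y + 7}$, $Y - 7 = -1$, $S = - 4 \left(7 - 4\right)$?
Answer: $-29 - 12 \sqrt{13} \approx -72.267$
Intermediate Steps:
$S = -12$ ($S = \left(-4\right) 3 = -12$)
$Y = 6$ ($Y = 7 - 1 = 6$)
$E{\left(V,C \right)} = \sqrt{13}$ ($E{\left(V,C \right)} = \sqrt{6 + 7} = \sqrt{13}$)
$-29 + E{\left(8,8 \right)} S = -29 + \sqrt{13} \left(-12\right) = -29 - 12 \sqrt{13}$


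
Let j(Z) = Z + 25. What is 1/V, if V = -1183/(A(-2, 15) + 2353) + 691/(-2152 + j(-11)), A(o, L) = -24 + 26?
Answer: -5034990/4156559 ≈ -1.2113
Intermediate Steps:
A(o, L) = 2
j(Z) = 25 + Z
V = -4156559/5034990 (V = -1183/(2 + 2353) + 691/(-2152 + (25 - 11)) = -1183/2355 + 691/(-2152 + 14) = -1183*1/2355 + 691/(-2138) = -1183/2355 + 691*(-1/2138) = -1183/2355 - 691/2138 = -4156559/5034990 ≈ -0.82553)
1/V = 1/(-4156559/5034990) = -5034990/4156559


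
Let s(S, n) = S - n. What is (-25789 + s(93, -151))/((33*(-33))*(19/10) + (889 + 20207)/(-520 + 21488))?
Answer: 223178150/18068247 ≈ 12.352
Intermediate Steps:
(-25789 + s(93, -151))/((33*(-33))*(19/10) + (889 + 20207)/(-520 + 21488)) = (-25789 + (93 - 1*(-151)))/((33*(-33))*(19/10) + (889 + 20207)/(-520 + 21488)) = (-25789 + (93 + 151))/(-20691/10 + 21096/20968) = (-25789 + 244)/(-1089*19/10 + 21096*(1/20968)) = -25545/(-20691/10 + 2637/2621) = -25545/(-54204741/26210) = -25545*(-26210/54204741) = 223178150/18068247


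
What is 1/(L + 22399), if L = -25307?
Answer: -1/2908 ≈ -0.00034388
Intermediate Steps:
1/(L + 22399) = 1/(-25307 + 22399) = 1/(-2908) = -1/2908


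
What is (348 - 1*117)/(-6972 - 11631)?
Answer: -77/6201 ≈ -0.012417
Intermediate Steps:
(348 - 1*117)/(-6972 - 11631) = (348 - 117)/(-18603) = -1/18603*231 = -77/6201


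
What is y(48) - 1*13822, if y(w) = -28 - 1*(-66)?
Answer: -13784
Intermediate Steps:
y(w) = 38 (y(w) = -28 + 66 = 38)
y(48) - 1*13822 = 38 - 1*13822 = 38 - 13822 = -13784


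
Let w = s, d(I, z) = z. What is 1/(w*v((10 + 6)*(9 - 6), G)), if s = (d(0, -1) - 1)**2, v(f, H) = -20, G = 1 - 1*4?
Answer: -1/80 ≈ -0.012500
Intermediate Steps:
G = -3 (G = 1 - 4 = -3)
s = 4 (s = (-1 - 1)**2 = (-2)**2 = 4)
w = 4
1/(w*v((10 + 6)*(9 - 6), G)) = 1/(4*(-20)) = 1/(-80) = -1/80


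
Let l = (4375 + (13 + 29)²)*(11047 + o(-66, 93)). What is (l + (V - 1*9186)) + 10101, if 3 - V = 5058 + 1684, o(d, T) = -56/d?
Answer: 2237958289/33 ≈ 6.7817e+7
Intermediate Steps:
V = -6739 (V = 3 - (5058 + 1684) = 3 - 1*6742 = 3 - 6742 = -6739)
l = 2238150481/33 (l = (4375 + (13 + 29)²)*(11047 - 56/(-66)) = (4375 + 42²)*(11047 - 56*(-1/66)) = (4375 + 1764)*(11047 + 28/33) = 6139*(364579/33) = 2238150481/33 ≈ 6.7823e+7)
(l + (V - 1*9186)) + 10101 = (2238150481/33 + (-6739 - 1*9186)) + 10101 = (2238150481/33 + (-6739 - 9186)) + 10101 = (2238150481/33 - 15925) + 10101 = 2237624956/33 + 10101 = 2237958289/33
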